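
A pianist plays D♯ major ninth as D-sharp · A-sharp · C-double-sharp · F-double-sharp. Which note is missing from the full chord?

E-sharp

D♯ major ninth = D-sharp, F-double-sharp, A-sharp, C-double-sharp, E-sharp. The voicing lacks the 9th (major 9th), E-sharp.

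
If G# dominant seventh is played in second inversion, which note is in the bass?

D#

G# dominant seventh in root position is G#–B#–D#–F#.
Second inversion places the fifth in the bass, which is D#.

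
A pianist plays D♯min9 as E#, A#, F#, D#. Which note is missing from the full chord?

C#

D♯min9 = D#, F#, A#, C#, E#. The voicing lacks the 7th (minor 7th), C#.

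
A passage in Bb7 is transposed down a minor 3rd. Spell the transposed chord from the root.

G, B, D, F

Transposed root: Bb → G (minor 3rd down). So we spell G dominant seventh:
Root: G
Major 3rd (3rd): B
Perfect 5th (5th): D
Minor 7th (7th): F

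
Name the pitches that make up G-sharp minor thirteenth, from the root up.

G#  B  D#  F#  A#  C#  E#

G-sharp minor thirteenth: minor thirteenth on G#.
root → G#
3rd (minor 3rd) → B
5th (perfect 5th) → D#
7th (minor 7th) → F#
9th (major 9th) → A#
11th (perfect 11th) → C#
13th (major 13th) → E#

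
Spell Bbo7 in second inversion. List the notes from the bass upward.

In root position, Bbo7 is B♭–D♭–F♭–A𝄫.
Second inversion puts the fifth (F♭) in the bass.

F♭ A𝄫 B♭ D♭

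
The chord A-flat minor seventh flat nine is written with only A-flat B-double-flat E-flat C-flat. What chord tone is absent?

G-flat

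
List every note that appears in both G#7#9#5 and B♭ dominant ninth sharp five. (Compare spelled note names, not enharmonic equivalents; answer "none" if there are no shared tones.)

G#7#9#5: G♯ B♯ D𝄪 F♯ A𝄪
B♭ dominant ninth sharp five: B♭ D F♯ A♭ C
Common to both → F♯.

F♯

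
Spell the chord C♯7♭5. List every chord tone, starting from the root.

C♯7♭5: dominant seventh flat five on C#.
Root: C#
Major 3rd (3rd): E#
Diminished 5th (5th): G
Minor 7th (7th): B

C#  E#  G  B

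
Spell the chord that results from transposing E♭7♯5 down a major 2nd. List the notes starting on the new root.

Eb down a major 2nd → Db. New chord: Db augmented seventh.
Root: Db
Major 3rd (3rd): F
Augmented 5th (5th): A
Minor 7th (7th): Cb

Db F A Cb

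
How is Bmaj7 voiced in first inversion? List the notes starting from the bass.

Bmaj7 = B–D#–F#–A#; first inversion → third (D#) lowest.

D#, F#, A#, B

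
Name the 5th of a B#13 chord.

F##

B#13 is built on B#; its 5th is a perfect 5th above the root.
A fifth above B uses the letter F, and the perfect 5th above B# is F##.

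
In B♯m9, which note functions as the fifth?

F##

B♯m9 is built on B#; its 5th is a perfect 5th above the root.
A fifth above B uses the letter F, and the perfect 5th above B# is F##.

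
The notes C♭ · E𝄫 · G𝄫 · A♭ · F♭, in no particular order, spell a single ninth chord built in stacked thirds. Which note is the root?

F♭

Stacking in thirds gives F♭ – A♭ – C♭ – E𝄫 – G𝄫, so F♭ is the root — F♭ dominant seventh flat nine.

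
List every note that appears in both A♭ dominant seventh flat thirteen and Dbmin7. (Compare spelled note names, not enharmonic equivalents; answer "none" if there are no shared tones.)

A♭ dominant seventh flat thirteen: Ab C Eb Gb Fb
Dbmin7: Db Fb Ab Cb
Common to both → Ab, Fb.

Ab, Fb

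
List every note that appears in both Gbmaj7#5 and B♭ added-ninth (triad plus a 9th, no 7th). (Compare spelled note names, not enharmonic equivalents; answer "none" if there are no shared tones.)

B♭  D  F

Gbmaj7#5: G♭ B♭ D F
B♭ added-ninth: B♭ D F C
Common to both → B♭, D, F.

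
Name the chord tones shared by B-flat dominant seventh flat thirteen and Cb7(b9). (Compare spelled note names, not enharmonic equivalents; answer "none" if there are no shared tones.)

Gb

B-flat dominant seventh flat thirteen = Bb, D, F, Ab, Gb.
Cb7(b9) = Cb, Eb, Gb, Bbb, Dbb.
Shared: Gb.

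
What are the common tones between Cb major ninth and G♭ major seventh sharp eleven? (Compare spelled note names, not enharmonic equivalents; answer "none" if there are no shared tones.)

Cb major ninth: C-flat E-flat G-flat B-flat D-flat
G♭ major seventh sharp eleven: G-flat B-flat D-flat F C
Common to both → G-flat, B-flat, D-flat.

G-flat – B-flat – D-flat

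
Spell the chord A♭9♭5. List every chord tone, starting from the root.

A♭9♭5 is a dominant ninth flat five built on A♭.
Root: A♭
Major 3rd (3rd): C
Diminished 5th (5th): E𝄫
Minor 7th (7th): G♭
Major 9th (9th): B♭

A♭ – C – E𝄫 – G♭ – B♭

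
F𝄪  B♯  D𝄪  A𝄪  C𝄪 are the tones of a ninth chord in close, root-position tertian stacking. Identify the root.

Arranged so that each adjacent pair is a third by letter name: B♯ – D𝄪 – F𝄪 – A𝄪 – C𝄪.
The bottom of that stack, B♯, is the root (this is B♯ major ninth).

B♯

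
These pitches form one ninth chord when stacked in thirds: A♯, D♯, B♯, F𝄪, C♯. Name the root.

B♯

Stacking in thirds gives B♯ – D♯ – F𝄪 – A♯ – C♯, so B♯ is the root — B♯ minor seventh flat nine.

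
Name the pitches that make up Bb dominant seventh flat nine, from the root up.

B♭, D, F, A♭, C♭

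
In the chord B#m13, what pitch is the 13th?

G𝄪

Root of B#m13 = B♯. The 13th is a major 13th: B♯ up a major 13th → G𝄪.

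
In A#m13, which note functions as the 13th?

Root of A#m13 = A#. The 13th is a major 13th: A# up a major 13th → F##.

F##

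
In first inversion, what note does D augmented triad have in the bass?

D augmented triad in root position is D–F-sharp–A-sharp.
First inversion places the third in the bass, which is F-sharp.

F-sharp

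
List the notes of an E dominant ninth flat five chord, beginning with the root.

E, G-sharp, B-flat, D, F-sharp

E dominant ninth flat five: dominant ninth flat five on E.
E — root
G-sharp — major 3rd
B-flat — diminished 5th
D — minor 7th
F-sharp — major 9th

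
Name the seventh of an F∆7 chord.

E

Root of F∆7 = F. The 7th is a major 7th: F up a major 7th → E.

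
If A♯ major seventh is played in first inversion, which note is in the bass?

C-double-sharp

A♯ major seventh in root position is A-sharp–C-double-sharp–E-sharp–G-double-sharp.
First inversion places the third in the bass, which is C-double-sharp.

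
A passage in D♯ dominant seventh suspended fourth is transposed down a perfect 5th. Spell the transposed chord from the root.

G-sharp C-sharp D-sharp F-sharp

Transposed root: D-sharp → G-sharp (perfect 5th down). So we spell G-sharp dominant seventh suspended fourth:
- root: G-sharp
- perfect 4th: C-sharp
- perfect 5th: D-sharp
- minor 7th: F-sharp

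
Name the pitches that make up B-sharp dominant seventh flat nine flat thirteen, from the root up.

B♯ – D𝄪 – F𝄪 – A♯ – C♯ – G♯

B-sharp dominant seventh flat nine flat thirteen is a dominant seventh flat nine flat thirteen built on B♯.
B♯ — root
D𝄪 — major 3rd
F𝄪 — perfect 5th
A♯ — minor 7th
C♯ — minor 9th
G♯ — minor 13th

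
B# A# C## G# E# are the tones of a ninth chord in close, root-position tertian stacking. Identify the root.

A#

Arranged so that each adjacent pair is a third by letter name: A# – C## – E# – G# – B#.
The bottom of that stack, A#, is the root (this is A# dominant ninth).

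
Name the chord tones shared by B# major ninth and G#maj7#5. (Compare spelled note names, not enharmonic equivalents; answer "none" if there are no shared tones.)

B#, D##, F##

B# major ninth: B# D## F## A## C##
G#maj7#5: G# B# D## F##
Common to both → B#, D##, F##.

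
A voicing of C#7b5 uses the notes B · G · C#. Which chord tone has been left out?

C#7b5 = C#, E#, G, B. The voicing lacks the 3rd (major 3rd), E#.

E#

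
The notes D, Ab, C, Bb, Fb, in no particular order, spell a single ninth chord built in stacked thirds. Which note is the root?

Bb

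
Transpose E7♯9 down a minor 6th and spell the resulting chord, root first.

E down a minor 6th → G#. New chord: G# dominant seventh sharp nine.
root → G#
3rd (major 3rd) → B#
5th (perfect 5th) → D#
7th (minor 7th) → F#
9th (augmented 9th) → A##

G# – B# – D# – F# – A##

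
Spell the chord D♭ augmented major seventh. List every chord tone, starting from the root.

Root D-flat, quality augmented major seventh:
Root: D-flat
Major 3rd (3rd): F
Augmented 5th (5th): A
Major 7th (7th): C

D-flat  F  A  C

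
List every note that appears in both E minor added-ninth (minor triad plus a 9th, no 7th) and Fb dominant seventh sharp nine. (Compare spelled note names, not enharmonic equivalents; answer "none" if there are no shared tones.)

E minor added-ninth = E, G, B, F#.
Fb dominant seventh sharp nine = Fb, Ab, Cb, Ebb, G.
Shared: G.

G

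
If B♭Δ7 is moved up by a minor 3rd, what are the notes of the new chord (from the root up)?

D♭  F  A♭  C

Transposed root: B♭ → D♭ (minor 3rd up). So we spell D♭ major seventh:
Root: D♭
Major 3rd (3rd): F
Perfect 5th (5th): A♭
Major 7th (7th): C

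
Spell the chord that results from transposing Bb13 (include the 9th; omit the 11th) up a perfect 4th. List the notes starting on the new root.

Transposed root: Bb → Eb (perfect 4th up). So we spell Eb dominant thirteenth:
Eb — root
G — major 3rd
Bb — perfect 5th
Db — minor 7th
F — major 9th
C — major 13th

Eb – G – Bb – Db – F – C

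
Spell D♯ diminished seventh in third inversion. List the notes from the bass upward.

C D-sharp F-sharp A

D♯ diminished seventh = D-sharp–F-sharp–A–C; third inversion → seventh (C) lowest.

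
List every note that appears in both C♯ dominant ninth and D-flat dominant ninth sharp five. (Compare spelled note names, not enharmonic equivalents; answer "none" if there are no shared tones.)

none

C♯ dominant ninth: C-sharp E-sharp G-sharp B D-sharp
D-flat dominant ninth sharp five: D-flat F A C-flat E-flat
Common to both → none.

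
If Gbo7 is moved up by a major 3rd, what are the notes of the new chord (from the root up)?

Transposed root: Gb → Bb (major 3rd up). So we spell Bb diminished seventh:
- root: Bb
- minor 3rd: Db
- diminished 5th: Fb
- diminished 7th: Abb

Bb  Db  Fb  Abb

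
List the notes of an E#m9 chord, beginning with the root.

E#m9: minor ninth on E#.
E# — root
G# — minor 3rd
B# — perfect 5th
D# — minor 7th
F## — major 9th

E# – G# – B# – D# – F##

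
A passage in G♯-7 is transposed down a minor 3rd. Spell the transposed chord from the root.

A minor 3rd down from G# is E#, so the new chord is E# minor seventh.
Root: E#
Minor 3rd (3rd): G#
Perfect 5th (5th): B#
Minor 7th (7th): D#

E# – G# – B# – D#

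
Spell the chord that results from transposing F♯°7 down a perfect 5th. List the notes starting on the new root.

Transposed root: F# → B (perfect 5th down). So we spell B diminished seventh:
Root: B
Minor 3rd (3rd): D
Diminished 5th (5th): F
Diminished 7th (7th): Ab

B, D, F, Ab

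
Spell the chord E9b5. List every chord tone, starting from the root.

E – G# – Bb – D – F#

Root E, quality dominant ninth flat five:
root → E
3rd (major 3rd) → G#
5th (diminished 5th) → Bb
7th (minor 7th) → D
9th (major 9th) → F#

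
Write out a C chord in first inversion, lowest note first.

E, G, C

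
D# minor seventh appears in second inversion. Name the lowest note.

D# minor seventh in root position is D-sharp–F-sharp–A-sharp–C-sharp.
Second inversion places the fifth in the bass, which is A-sharp.

A-sharp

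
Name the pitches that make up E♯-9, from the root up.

Root E#, quality minor ninth:
E# — root
G# — minor 3rd
B# — perfect 5th
D# — minor 7th
F## — major 9th

E#  G#  B#  D#  F##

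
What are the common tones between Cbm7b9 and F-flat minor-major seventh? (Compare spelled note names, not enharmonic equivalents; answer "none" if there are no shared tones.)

Cb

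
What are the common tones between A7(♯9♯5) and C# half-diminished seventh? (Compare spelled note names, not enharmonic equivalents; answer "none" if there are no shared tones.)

A7(♯9♯5): A C# E# G B#
C# half-diminished seventh: C# E G B
Common to both → C#, G.

C# – G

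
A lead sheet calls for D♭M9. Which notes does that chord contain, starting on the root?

Db  F  Ab  C  Eb

Root Db, quality major ninth:
root → Db
3rd (major 3rd) → F
5th (perfect 5th) → Ab
7th (major 7th) → C
9th (major 9th) → Eb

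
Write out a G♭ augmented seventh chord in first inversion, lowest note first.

G♭ augmented seventh = G-flat–B-flat–D–F-flat; first inversion → third (B-flat) lowest.

B-flat D F-flat G-flat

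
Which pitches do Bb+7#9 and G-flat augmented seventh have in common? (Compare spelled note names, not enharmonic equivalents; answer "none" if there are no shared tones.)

Bb  D

Bb+7#9: Bb D F# Ab C#
G-flat augmented seventh: Gb Bb D Fb
Common to both → Bb, D.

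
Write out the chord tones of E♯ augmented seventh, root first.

Root E-sharp, quality augmented seventh:
root → E-sharp
3rd (major 3rd) → G-double-sharp
5th (augmented 5th) → B-double-sharp
7th (minor 7th) → D-sharp

E-sharp – G-double-sharp – B-double-sharp – D-sharp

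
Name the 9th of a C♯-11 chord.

D♯

C♯-11 is built on C♯; its 9th is a major 9th above the root.
A second above C uses the letter D, and the major 9th above C♯ is D♯.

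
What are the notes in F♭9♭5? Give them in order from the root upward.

F♭9♭5: dominant ninth flat five on Fb.
- root: Fb
- major 3rd: Ab
- diminished 5th: Cbb
- minor 7th: Ebb
- major 9th: Gb

Fb, Ab, Cbb, Ebb, Gb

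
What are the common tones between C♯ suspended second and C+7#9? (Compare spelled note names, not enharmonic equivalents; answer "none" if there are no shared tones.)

D# – G#

C♯ suspended second: C# D# G#
C+7#9: C E G# Bb D#
Common to both → D#, G#.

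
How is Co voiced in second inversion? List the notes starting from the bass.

In root position, Co is C–E♭–G♭.
Second inversion puts the fifth (G♭) in the bass.

G♭ C E♭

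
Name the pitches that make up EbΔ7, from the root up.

Eb  G  Bb  D

Root Eb, quality major seventh:
Root: Eb
Major 3rd (3rd): G
Perfect 5th (5th): Bb
Major 7th (7th): D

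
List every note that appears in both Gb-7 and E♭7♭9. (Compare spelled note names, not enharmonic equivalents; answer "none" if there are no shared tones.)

Db, Fb

Gb-7: Gb Bbb Db Fb
E♭7♭9: Eb G Bb Db Fb
Common to both → Db, Fb.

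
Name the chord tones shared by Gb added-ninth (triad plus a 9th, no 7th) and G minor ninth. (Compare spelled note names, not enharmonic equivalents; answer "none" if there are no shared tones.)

Gb added-ninth = G-flat, B-flat, D-flat, A-flat.
G minor ninth = G, B-flat, D, F, A.
Shared: B-flat.

B-flat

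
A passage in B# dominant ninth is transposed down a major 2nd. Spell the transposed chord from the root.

A-sharp – C-double-sharp – E-sharp – G-sharp – B-sharp

Transposed root: B-sharp → A-sharp (major 2nd down). So we spell A-sharp dominant ninth:
A-sharp — root
C-double-sharp — major 3rd
E-sharp — perfect 5th
G-sharp — minor 7th
B-sharp — major 9th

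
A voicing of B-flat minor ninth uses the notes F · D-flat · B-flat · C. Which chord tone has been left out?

A-flat

The full B-flat minor ninth chord is B-flat, D-flat, F, A-flat, C.
Comparing with the voicing, the minor 7th (7th) — A-flat — is absent.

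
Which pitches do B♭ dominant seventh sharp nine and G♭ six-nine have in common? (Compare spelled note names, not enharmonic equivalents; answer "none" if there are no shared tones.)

B♭ dominant seventh sharp nine: B-flat D F A-flat C-sharp
G♭ six-nine: G-flat B-flat D-flat E-flat A-flat
Common to both → B-flat, A-flat.

B-flat, A-flat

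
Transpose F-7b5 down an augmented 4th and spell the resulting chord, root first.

Cb, Ebb, Gbb, Bbb

An augmented 4th down from F is Cb, so the new chord is Cb half-diminished seventh.
- root: Cb
- minor 3rd: Ebb
- diminished 5th: Gbb
- minor 7th: Bbb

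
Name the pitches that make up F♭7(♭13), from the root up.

Fb, Ab, Cb, Ebb, Dbb

F♭7(♭13) is a dominant seventh flat thirteen built on Fb.
Fb — root
Ab — major 3rd
Cb — perfect 5th
Ebb — minor 7th
Dbb — minor 13th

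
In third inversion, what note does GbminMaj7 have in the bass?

GbminMaj7 = Gb–Bbb–Db–F. Third inversion → seventh in the bass = F.

F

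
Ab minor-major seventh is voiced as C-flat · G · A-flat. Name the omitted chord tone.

E-flat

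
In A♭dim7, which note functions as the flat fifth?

Ebb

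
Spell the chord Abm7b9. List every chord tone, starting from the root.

Ab – Cb – Eb – Gb – Bbb

Root Ab, quality minor seventh flat nine:
root → Ab
3rd (minor 3rd) → Cb
5th (perfect 5th) → Eb
7th (minor 7th) → Gb
9th (minor 9th) → Bbb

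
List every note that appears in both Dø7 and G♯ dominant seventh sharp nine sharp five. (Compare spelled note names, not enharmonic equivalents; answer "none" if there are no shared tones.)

none

Dø7: D F Ab C
G♯ dominant seventh sharp nine sharp five: G# B# D## F# A##
Common to both → none.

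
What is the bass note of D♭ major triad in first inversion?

F

D♭ major triad = D♭–F–A♭. First inversion → third in the bass = F.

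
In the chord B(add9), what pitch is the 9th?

Root of B(add9) = B. The 9th is a major 9th: B up a major 9th → C#.

C#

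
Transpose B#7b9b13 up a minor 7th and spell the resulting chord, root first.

A#, C##, E#, G#, B, F#

B# up a minor 7th → A#. New chord: A# dominant seventh flat nine flat thirteen.
Root: A#
Major 3rd (3rd): C##
Perfect 5th (5th): E#
Minor 7th (7th): G#
Minor 9th (9th): B
Minor 13th (13th): F#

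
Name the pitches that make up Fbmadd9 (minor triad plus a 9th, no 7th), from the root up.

Root Fb, quality minor added-ninth:
- root: Fb
- minor 3rd: Abb
- perfect 5th: Cb
- major 9th: Gb

Fb Abb Cb Gb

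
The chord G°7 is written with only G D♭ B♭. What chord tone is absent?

G°7 = G, B♭, D♭, F♭. The voicing lacks the 7th (diminished 7th), F♭.

F♭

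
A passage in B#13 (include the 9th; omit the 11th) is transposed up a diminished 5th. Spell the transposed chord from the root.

Transposed root: B# → F# (diminished 5th up). So we spell F# dominant thirteenth:
Root: F#
Major 3rd (3rd): A#
Perfect 5th (5th): C#
Minor 7th (7th): E
Major 9th (9th): G#
Major 13th (13th): D#

F#, A#, C#, E, G#, D#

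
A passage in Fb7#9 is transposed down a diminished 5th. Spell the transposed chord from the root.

Bb, D, F, Ab, C#

Transposed root: Fb → Bb (diminished 5th down). So we spell Bb dominant seventh sharp nine:
Bb — root
D — major 3rd
F — perfect 5th
Ab — minor 7th
C# — augmented 9th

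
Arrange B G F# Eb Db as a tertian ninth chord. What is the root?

Eb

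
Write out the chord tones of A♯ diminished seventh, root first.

A-sharp, C-sharp, E, G

A♯ diminished seventh is a diminished seventh built on A-sharp.
Root: A-sharp
Minor 3rd (3rd): C-sharp
Diminished 5th (5th): E
Diminished 7th (7th): G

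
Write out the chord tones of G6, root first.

G, B, D, E

Root G, quality major sixth:
- root: G
- major 3rd: B
- perfect 5th: D
- major 6th: E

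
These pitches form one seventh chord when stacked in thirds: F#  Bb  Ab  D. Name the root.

Bb

Arranged so that each adjacent pair is a third by letter name: Bb – D – F# – Ab.
The bottom of that stack, Bb, is the root (this is Bb augmented seventh).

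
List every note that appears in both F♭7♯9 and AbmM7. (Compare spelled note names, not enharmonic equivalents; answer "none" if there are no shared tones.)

F♭7♯9: Fb Ab Cb Ebb G
AbmM7: Ab Cb Eb G
Common to both → Ab, Cb, G.

Ab – Cb – G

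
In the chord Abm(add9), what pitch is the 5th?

Abm(add9) is built on A♭; its 5th is a perfect 5th above the root.
A fifth above A uses the letter E, and the perfect 5th above A♭ is E♭.

E♭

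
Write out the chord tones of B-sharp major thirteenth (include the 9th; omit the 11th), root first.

B-sharp  D-double-sharp  F-double-sharp  A-double-sharp  C-double-sharp  G-double-sharp

Root B-sharp, quality major thirteenth:
root → B-sharp
3rd (major 3rd) → D-double-sharp
5th (perfect 5th) → F-double-sharp
7th (major 7th) → A-double-sharp
9th (major 9th) → C-double-sharp
13th (major 13th) → G-double-sharp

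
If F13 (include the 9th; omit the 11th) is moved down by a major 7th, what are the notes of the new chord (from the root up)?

Gb – Bb – Db – Fb – Ab – Eb

A major 7th down from F is Gb, so the new chord is Gb dominant thirteenth.
root → Gb
3rd (major 3rd) → Bb
5th (perfect 5th) → Db
7th (minor 7th) → Fb
9th (major 9th) → Ab
13th (major 13th) → Eb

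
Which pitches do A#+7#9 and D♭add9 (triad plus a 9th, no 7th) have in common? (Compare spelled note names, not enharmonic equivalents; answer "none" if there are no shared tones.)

A#+7#9: A# C## E## G# B##
D♭add9: Db F Ab Eb
Common to both → none.

none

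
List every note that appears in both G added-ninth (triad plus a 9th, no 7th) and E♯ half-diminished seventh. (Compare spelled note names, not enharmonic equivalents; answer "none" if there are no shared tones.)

B

G added-ninth = G, B, D, A.
E♯ half-diminished seventh = E-sharp, G-sharp, B, D-sharp.
Shared: B.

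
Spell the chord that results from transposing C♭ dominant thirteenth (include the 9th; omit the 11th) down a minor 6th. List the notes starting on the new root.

Cb down a minor 6th → Eb. New chord: Eb dominant thirteenth.
Eb — root
G — major 3rd
Bb — perfect 5th
Db — minor 7th
F — major 9th
C — major 13th

Eb – G – Bb – Db – F – C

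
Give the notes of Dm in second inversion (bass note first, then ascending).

A, D, F

Dm = D–F–A; second inversion → fifth (A) lowest.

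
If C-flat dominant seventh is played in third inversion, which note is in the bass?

C-flat dominant seventh in root position is C-flat–E-flat–G-flat–B-double-flat.
Third inversion places the seventh in the bass, which is B-double-flat.

B-double-flat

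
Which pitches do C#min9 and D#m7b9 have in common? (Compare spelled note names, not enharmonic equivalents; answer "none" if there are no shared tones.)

C#  E  D#

C#min9 = C#, E, G#, B, D#.
D#m7b9 = D#, F#, A#, C#, E.
Shared: C#, E, D#.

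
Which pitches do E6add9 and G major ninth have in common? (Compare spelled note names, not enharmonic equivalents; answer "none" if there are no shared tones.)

B F♯

E6add9: E G♯ B C♯ F♯
G major ninth: G B D F♯ A
Common to both → B, F♯.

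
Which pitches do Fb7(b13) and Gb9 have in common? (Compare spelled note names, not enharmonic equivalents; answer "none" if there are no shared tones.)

Fb7(b13): Fb Ab Cb Ebb Dbb
Gb9: Gb Bb Db Fb Ab
Common to both → Fb, Ab.

Fb Ab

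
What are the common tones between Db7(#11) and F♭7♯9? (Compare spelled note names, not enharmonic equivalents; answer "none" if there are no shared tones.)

Ab, Cb, G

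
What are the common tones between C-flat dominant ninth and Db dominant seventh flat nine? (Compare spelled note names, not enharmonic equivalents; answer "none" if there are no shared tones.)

C-flat dominant ninth: C-flat E-flat G-flat B-double-flat D-flat
Db dominant seventh flat nine: D-flat F A-flat C-flat E-double-flat
Common to both → C-flat, D-flat.

C-flat  D-flat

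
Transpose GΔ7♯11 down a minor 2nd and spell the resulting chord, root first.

F♯  A♯  C♯  E♯  B♯

G down a minor 2nd → F♯. New chord: F♯ major seventh sharp eleven.
F♯ — root
A♯ — major 3rd
C♯ — perfect 5th
E♯ — major 7th
B♯ — augmented 11th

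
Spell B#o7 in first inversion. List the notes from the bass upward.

B#o7 = B#–D#–F#–A; first inversion → third (D#) lowest.

D# F# A B#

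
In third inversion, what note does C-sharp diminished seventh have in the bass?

B-flat

C-sharp diminished seventh = C-sharp–E–G–B-flat. Third inversion → seventh in the bass = B-flat.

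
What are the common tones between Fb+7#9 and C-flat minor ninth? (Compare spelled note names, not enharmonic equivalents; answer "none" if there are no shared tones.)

Fb+7#9 = Fb, Ab, C, Ebb, G.
C-flat minor ninth = Cb, Ebb, Gb, Bbb, Db.
Shared: Ebb.

Ebb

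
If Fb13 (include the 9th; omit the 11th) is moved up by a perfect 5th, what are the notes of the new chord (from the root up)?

Cb Eb Gb Bbb Db Ab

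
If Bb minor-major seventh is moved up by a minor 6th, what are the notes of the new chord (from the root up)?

Bb up a minor 6th → Gb. New chord: Gb minor-major seventh.
root → Gb
3rd (minor 3rd) → Bbb
5th (perfect 5th) → Db
7th (major 7th) → F

Gb Bbb Db F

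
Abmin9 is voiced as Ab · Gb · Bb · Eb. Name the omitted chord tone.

Cb

The full Abmin9 chord is Ab, Cb, Eb, Gb, Bb.
Comparing with the voicing, the minor 3rd (3rd) — Cb — is absent.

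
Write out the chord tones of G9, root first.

G9 is a dominant ninth built on G.
Root: G
Major 3rd (3rd): B
Perfect 5th (5th): D
Minor 7th (7th): F
Major 9th (9th): A

G B D F A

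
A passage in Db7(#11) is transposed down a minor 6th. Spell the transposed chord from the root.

F, A, C, Eb, B

Db down a minor 6th → F. New chord: F dominant seventh sharp eleven.
F — root
A — major 3rd
C — perfect 5th
Eb — minor 7th
B — augmented 11th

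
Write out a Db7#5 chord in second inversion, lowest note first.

A, Cb, Db, F

Db7#5 = Db–F–A–Cb; second inversion → fifth (A) lowest.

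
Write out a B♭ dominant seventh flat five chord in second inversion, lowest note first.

In root position, B♭ dominant seventh flat five is B-flat–D–F-flat–A-flat.
Second inversion puts the fifth (F-flat) in the bass.

F-flat, A-flat, B-flat, D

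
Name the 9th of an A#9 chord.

A#9 is built on A♯; its 9th is a major 9th above the root.
A second above A uses the letter B, and the major 9th above A♯ is B♯.

B♯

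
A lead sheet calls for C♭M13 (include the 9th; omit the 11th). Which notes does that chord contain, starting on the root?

Root C♭, quality major thirteenth:
- root: C♭
- major 3rd: E♭
- perfect 5th: G♭
- major 7th: B♭
- major 9th: D♭
- major 13th: A♭

C♭, E♭, G♭, B♭, D♭, A♭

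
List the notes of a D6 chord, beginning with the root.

D, F#, A, B

D6 is a major sixth built on D.
D — root
F# — major 3rd
A — perfect 5th
B — major 6th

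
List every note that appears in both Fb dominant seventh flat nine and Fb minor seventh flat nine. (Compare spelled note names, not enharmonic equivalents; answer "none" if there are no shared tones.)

Fb dominant seventh flat nine = F-flat, A-flat, C-flat, E-double-flat, G-double-flat.
Fb minor seventh flat nine = F-flat, A-double-flat, C-flat, E-double-flat, G-double-flat.
Shared: F-flat, C-flat, E-double-flat, G-double-flat.

F-flat, C-flat, E-double-flat, G-double-flat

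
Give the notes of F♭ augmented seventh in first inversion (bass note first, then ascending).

A♭  C  E𝄫  F♭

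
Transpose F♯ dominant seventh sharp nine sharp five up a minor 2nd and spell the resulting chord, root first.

A minor 2nd up from F# is G, so the new chord is G dominant seventh sharp nine sharp five.
- root: G
- major 3rd: B
- augmented 5th: D#
- minor 7th: F
- augmented 9th: A#

G, B, D#, F, A#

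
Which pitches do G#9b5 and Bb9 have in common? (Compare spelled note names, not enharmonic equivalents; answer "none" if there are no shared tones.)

D

G#9b5 = G#, B#, D, F#, A#.
Bb9 = Bb, D, F, Ab, C.
Shared: D.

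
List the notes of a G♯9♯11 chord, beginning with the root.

G# – B# – D# – F# – A# – C##

Root G#, quality dominant ninth sharp eleven:
Root: G#
Major 3rd (3rd): B#
Perfect 5th (5th): D#
Minor 7th (7th): F#
Major 9th (9th): A#
Augmented 11th (11th): C##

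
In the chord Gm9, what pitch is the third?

Gm9 is built on G; its 3rd is a minor 3rd above the root.
A third above G uses the letter B, and the minor 3rd above G is Bb.

Bb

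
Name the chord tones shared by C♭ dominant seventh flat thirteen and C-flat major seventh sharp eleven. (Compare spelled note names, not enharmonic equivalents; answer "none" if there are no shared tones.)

C-flat E-flat G-flat

C♭ dominant seventh flat thirteen: C-flat E-flat G-flat B-double-flat A-double-flat
C-flat major seventh sharp eleven: C-flat E-flat G-flat B-flat F
Common to both → C-flat, E-flat, G-flat.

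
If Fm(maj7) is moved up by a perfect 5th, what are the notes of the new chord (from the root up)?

C, Eb, G, B

Transposed root: F → C (perfect 5th up). So we spell C minor-major seventh:
- root: C
- minor 3rd: Eb
- perfect 5th: G
- major 7th: B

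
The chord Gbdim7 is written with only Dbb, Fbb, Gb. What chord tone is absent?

Bbb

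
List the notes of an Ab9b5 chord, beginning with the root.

Ab  C  Ebb  Gb  Bb

Ab9b5: dominant ninth flat five on Ab.
Ab — root
C — major 3rd
Ebb — diminished 5th
Gb — minor 7th
Bb — major 9th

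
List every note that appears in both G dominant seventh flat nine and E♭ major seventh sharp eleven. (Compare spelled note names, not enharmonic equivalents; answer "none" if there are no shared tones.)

G dominant seventh flat nine = G, B, D, F, A-flat.
E♭ major seventh sharp eleven = E-flat, G, B-flat, D, A.
Shared: G, D.

G, D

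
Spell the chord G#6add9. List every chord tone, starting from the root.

G#6add9: six-nine on G♯.
Root: G♯
Major 3rd (3rd): B♯
Perfect 5th (5th): D♯
Major 6th (6th): E♯
Major 9th (9th): A♯

G♯, B♯, D♯, E♯, A♯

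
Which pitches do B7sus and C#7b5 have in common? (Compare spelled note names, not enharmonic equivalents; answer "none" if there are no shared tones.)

B

B7sus: B E F# A
C#7b5: C# E# G B
Common to both → B.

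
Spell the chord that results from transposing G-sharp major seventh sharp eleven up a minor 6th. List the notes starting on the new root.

E, G-sharp, B, D-sharp, A-sharp

A minor 6th up from G-sharp is E, so the new chord is E major seventh sharp eleven.
Root: E
Major 3rd (3rd): G-sharp
Perfect 5th (5th): B
Major 7th (7th): D-sharp
Augmented 11th (11th): A-sharp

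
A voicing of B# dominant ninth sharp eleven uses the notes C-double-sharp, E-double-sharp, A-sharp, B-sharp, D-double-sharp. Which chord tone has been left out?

F-double-sharp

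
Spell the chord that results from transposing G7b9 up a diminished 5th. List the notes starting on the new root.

Db, F, Ab, Cb, Ebb

G up a diminished 5th → Db. New chord: Db dominant seventh flat nine.
Root: Db
Major 3rd (3rd): F
Perfect 5th (5th): Ab
Minor 7th (7th): Cb
Minor 9th (9th): Ebb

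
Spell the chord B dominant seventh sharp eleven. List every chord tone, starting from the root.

B dominant seventh sharp eleven is a dominant seventh sharp eleven built on B.
- root: B
- major 3rd: D#
- perfect 5th: F#
- minor 7th: A
- augmented 11th: E#

B, D#, F#, A, E#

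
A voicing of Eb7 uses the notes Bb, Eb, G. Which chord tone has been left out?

Db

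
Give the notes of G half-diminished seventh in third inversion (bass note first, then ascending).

G half-diminished seventh = G–Bb–Db–F; third inversion → seventh (F) lowest.

F  G  Bb  Db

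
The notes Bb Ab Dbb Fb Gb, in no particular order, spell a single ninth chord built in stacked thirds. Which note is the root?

Gb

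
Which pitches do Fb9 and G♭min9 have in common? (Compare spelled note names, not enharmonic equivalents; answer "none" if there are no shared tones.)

Fb Ab Gb

Fb9: Fb Ab Cb Ebb Gb
G♭min9: Gb Bbb Db Fb Ab
Common to both → Fb, Ab, Gb.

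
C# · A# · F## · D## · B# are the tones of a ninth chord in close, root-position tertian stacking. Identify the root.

B#

Arranged so that each adjacent pair is a third by letter name: B# – D## – F## – A# – C#.
The bottom of that stack, B#, is the root (this is B# dominant seventh flat nine).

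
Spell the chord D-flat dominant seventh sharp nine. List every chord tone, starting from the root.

D-flat dominant seventh sharp nine: dominant seventh sharp nine on D-flat.
D-flat — root
F — major 3rd
A-flat — perfect 5th
C-flat — minor 7th
E — augmented 9th

D-flat F A-flat C-flat E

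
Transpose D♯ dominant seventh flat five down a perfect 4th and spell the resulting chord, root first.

A# – C## – E – G#

D# down a perfect 4th → A#. New chord: A# dominant seventh flat five.
A# — root
C## — major 3rd
E — diminished 5th
G# — minor 7th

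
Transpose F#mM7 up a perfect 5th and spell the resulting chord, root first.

C# – E – G# – B#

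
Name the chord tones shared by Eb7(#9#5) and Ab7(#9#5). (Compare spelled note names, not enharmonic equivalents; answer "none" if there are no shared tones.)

B

Eb7(#9#5) = Eb, G, B, Db, F#.
Ab7(#9#5) = Ab, C, E, Gb, B.
Shared: B.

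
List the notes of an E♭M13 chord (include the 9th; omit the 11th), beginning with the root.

Root Eb, quality major thirteenth:
root → Eb
3rd (major 3rd) → G
5th (perfect 5th) → Bb
7th (major 7th) → D
9th (major 9th) → F
13th (major 13th) → C

Eb, G, Bb, D, F, C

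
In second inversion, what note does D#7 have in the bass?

D#7 in root position is D♯–F𝄪–A♯–C♯.
Second inversion places the fifth in the bass, which is A♯.

A♯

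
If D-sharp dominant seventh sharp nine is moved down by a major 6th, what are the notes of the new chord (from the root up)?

Transposed root: D# → F# (major 6th down). So we spell F# dominant seventh sharp nine:
root → F#
3rd (major 3rd) → A#
5th (perfect 5th) → C#
7th (minor 7th) → E
9th (augmented 9th) → G##

F# A# C# E G##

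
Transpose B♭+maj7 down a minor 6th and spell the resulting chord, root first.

D F# A# C#

A minor 6th down from Bb is D, so the new chord is D augmented major seventh.
- root: D
- major 3rd: F#
- augmented 5th: A#
- major 7th: C#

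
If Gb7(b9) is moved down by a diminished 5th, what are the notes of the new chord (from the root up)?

C  E  G  Bb  Db

Transposed root: Gb → C (diminished 5th down). So we spell C dominant seventh flat nine:
- root: C
- major 3rd: E
- perfect 5th: G
- minor 7th: Bb
- minor 9th: Db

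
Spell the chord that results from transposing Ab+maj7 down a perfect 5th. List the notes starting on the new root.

Db – F – A – C

Ab down a perfect 5th → Db. New chord: Db augmented major seventh.
Root: Db
Major 3rd (3rd): F
Augmented 5th (5th): A
Major 7th (7th): C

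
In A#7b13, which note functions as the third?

Root of A#7b13 = A♯. The 3rd is a major 3rd: A♯ up a major 3rd → C𝄪.

C𝄪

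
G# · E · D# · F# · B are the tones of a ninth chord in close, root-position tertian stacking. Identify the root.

E

Arranged so that each adjacent pair is a third by letter name: E – G# – B – D# – F#.
The bottom of that stack, E, is the root (this is E major ninth).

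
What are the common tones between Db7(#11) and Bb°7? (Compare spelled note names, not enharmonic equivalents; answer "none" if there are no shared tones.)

Db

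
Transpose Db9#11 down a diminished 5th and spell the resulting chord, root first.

G B D F A C#

Transposed root: Db → G (diminished 5th down). So we spell G dominant ninth sharp eleven:
Root: G
Major 3rd (3rd): B
Perfect 5th (5th): D
Minor 7th (7th): F
Major 9th (9th): A
Augmented 11th (11th): C#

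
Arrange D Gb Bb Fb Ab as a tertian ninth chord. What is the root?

Gb

Arranged so that each adjacent pair is a third by letter name: Gb – Bb – D – Fb – Ab.
The bottom of that stack, Gb, is the root (this is Gb dominant ninth sharp five).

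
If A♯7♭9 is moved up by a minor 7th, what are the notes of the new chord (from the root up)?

A# up a minor 7th → G#. New chord: G# dominant seventh flat nine.
root → G#
3rd (major 3rd) → B#
5th (perfect 5th) → D#
7th (minor 7th) → F#
9th (minor 9th) → A

G#  B#  D#  F#  A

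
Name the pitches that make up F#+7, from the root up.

F#  A#  C##  E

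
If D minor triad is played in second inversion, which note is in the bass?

A

D minor triad = D–F–A. Second inversion → fifth in the bass = A.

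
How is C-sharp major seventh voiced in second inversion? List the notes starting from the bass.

C-sharp major seventh = C-sharp–E-sharp–G-sharp–B-sharp; second inversion → fifth (G-sharp) lowest.

G-sharp  B-sharp  C-sharp  E-sharp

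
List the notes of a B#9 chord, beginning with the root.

B♯ D𝄪 F𝄪 A♯ C𝄪

B#9: dominant ninth on B♯.
root → B♯
3rd (major 3rd) → D𝄪
5th (perfect 5th) → F𝄪
7th (minor 7th) → A♯
9th (major 9th) → C𝄪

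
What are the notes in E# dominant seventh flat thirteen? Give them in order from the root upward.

Root E#, quality dominant seventh flat thirteen:
Root: E#
Major 3rd (3rd): G##
Perfect 5th (5th): B#
Minor 7th (7th): D#
Minor 13th (13th): C#

E#  G##  B#  D#  C#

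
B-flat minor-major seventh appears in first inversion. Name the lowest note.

D-flat

B-flat minor-major seventh = B-flat–D-flat–F–A. First inversion → third in the bass = D-flat.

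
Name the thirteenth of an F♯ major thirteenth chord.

D-sharp

F♯ major thirteenth is built on F-sharp; its 13th is a major 13th above the root.
A sixth above F uses the letter D, and the major 13th above F-sharp is D-sharp.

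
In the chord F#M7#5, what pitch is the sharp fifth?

C##

F#M7#5 is built on F#; its 5th is an augmented 5th above the root.
A fifth above F uses the letter C, and the augmented 5th above F# is C##.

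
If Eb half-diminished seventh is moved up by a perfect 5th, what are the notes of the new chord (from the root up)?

Transposed root: E-flat → B-flat (perfect 5th up). So we spell B-flat half-diminished seventh:
root → B-flat
3rd (minor 3rd) → D-flat
5th (diminished 5th) → F-flat
7th (minor 7th) → A-flat

B-flat  D-flat  F-flat  A-flat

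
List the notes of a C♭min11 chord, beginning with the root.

C♭min11: minor eleventh on Cb.
root → Cb
3rd (minor 3rd) → Ebb
5th (perfect 5th) → Gb
7th (minor 7th) → Bbb
9th (major 9th) → Db
11th (perfect 11th) → Fb

Cb Ebb Gb Bbb Db Fb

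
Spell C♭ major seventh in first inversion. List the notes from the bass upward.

In root position, C♭ major seventh is Cb–Eb–Gb–Bb.
First inversion puts the third (Eb) in the bass.

Eb, Gb, Bb, Cb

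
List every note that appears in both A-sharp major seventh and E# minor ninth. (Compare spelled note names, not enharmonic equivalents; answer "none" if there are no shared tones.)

E-sharp

A-sharp major seventh = A-sharp, C-double-sharp, E-sharp, G-double-sharp.
E# minor ninth = E-sharp, G-sharp, B-sharp, D-sharp, F-double-sharp.
Shared: E-sharp.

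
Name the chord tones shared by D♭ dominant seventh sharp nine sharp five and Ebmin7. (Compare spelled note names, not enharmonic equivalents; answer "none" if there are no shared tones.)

D♭

D♭ dominant seventh sharp nine sharp five = D♭, F, A, C♭, E.
Ebmin7 = E♭, G♭, B♭, D♭.
Shared: D♭.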